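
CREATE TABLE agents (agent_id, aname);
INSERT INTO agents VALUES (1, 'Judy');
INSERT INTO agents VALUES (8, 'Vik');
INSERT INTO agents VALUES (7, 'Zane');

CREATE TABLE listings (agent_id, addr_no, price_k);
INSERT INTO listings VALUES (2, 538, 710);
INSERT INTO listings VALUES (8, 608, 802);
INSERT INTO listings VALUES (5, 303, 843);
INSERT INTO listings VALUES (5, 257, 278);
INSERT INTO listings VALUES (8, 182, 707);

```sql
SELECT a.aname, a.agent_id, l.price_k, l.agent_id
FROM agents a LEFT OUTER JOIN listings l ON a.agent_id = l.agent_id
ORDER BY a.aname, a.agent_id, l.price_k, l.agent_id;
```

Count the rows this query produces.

LEFT JOIN keeps every row from `agents`; unmatched rows get NULL for `listings`'s columns.
Matching on a.agent_id = l.agent_id.
Matched pairs: 2; unmatched a rows kept: 2.
Total: 2 matched + 2 padded = 4 rows.

4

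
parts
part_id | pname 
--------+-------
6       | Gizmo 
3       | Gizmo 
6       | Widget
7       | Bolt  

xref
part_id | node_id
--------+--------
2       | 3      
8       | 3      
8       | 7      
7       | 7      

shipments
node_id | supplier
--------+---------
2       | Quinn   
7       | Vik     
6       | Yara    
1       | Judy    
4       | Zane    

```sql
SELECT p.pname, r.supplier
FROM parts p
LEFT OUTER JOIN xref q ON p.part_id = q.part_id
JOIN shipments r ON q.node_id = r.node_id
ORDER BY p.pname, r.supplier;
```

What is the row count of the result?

1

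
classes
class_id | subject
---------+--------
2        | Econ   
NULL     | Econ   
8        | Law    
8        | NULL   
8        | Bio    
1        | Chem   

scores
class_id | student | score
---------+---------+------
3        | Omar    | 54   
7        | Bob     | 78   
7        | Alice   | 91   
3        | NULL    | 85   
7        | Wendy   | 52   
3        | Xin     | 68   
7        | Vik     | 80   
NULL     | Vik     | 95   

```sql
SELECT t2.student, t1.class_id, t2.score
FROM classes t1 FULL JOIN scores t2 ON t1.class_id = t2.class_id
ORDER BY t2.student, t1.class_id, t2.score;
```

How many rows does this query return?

14

FULL OUTER JOIN keeps every row from both sides; unmatched rows get NULL for the other side's columns.
Matching on t1.class_id = t2.class_id. A NULL in a compared column never satisfies the condition.
Matched pairs: 0; unmatched t1 rows kept: 6; unmatched t2 rows kept: 8.
Total: 0 matched + 14 padded = 14 rows.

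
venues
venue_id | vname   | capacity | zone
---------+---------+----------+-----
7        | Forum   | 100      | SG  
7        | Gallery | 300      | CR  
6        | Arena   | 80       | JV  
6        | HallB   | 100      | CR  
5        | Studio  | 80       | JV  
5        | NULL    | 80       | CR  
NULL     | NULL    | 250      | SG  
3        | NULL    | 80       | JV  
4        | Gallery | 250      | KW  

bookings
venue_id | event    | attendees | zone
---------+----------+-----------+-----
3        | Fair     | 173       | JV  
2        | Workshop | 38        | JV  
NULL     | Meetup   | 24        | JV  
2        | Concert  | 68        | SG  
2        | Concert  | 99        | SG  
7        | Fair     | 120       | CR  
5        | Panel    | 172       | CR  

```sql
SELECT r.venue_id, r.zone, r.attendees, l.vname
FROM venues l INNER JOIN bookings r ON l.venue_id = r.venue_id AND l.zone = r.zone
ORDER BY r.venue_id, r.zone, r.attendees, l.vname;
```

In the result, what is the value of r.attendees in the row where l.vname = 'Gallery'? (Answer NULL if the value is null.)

120

INNER JOIN keeps only pairs where the ON condition holds.
Matching on l.venue_id = r.venue_id AND l.zone = r.zone. A NULL in a compared column never satisfies the condition.
Matched pairs: 3.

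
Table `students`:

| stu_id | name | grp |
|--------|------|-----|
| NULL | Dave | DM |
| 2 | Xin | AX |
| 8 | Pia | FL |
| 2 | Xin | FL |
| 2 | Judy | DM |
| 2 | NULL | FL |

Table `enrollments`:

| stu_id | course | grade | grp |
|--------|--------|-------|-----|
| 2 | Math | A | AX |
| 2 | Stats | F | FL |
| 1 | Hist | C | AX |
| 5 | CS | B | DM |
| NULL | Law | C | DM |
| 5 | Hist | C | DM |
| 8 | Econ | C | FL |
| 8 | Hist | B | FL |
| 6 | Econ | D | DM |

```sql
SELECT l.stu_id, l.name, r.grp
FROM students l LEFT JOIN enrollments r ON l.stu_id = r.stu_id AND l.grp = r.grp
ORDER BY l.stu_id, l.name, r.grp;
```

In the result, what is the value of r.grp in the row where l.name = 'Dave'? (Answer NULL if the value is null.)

NULL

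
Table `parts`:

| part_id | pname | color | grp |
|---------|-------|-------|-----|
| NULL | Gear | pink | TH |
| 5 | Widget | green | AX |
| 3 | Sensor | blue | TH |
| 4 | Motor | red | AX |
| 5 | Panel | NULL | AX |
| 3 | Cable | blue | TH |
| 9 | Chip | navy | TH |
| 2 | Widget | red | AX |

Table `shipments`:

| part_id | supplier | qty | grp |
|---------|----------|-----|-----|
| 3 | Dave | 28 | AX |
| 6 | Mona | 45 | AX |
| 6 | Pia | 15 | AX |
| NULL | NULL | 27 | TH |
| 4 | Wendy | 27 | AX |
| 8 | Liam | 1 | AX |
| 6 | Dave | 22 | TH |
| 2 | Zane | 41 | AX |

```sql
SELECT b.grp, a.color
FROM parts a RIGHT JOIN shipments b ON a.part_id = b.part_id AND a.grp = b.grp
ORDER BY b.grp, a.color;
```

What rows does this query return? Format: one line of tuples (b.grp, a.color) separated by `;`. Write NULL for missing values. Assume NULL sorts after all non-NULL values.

(AX, red); (AX, red); (AX, NULL); (AX, NULL); (AX, NULL); (AX, NULL); (TH, NULL); (TH, NULL)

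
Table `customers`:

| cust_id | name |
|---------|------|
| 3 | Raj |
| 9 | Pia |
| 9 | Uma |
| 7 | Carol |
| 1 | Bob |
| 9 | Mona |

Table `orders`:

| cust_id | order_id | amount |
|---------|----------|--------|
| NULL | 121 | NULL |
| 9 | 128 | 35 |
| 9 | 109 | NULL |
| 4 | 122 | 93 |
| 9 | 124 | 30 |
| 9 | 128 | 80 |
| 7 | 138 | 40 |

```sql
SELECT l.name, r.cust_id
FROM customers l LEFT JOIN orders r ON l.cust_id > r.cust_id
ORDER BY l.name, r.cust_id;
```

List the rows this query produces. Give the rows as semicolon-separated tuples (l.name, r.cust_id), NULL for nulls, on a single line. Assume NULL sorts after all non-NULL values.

(Bob, NULL); (Carol, 4); (Mona, 4); (Mona, 7); (Pia, 4); (Pia, 7); (Raj, NULL); (Uma, 4); (Uma, 7)

LEFT JOIN keeps every row from `customers`; unmatched rows get NULL for `orders`'s columns.
Matching on l.cust_id > r.cust_id. A NULL in a compared column never satisfies the condition.
- l row (cust_id=3): no match → kept, r columns NULL.
- l row (cust_id=9): matches 2 r row(s) → 2 output row(s).
- l row (cust_id=9): matches 2 r row(s) → 2 output row(s).
- l row (cust_id=7): matches 1 r row(s) → 1 output row(s).
- l row (cust_id=1): no match → kept, r columns NULL.
- l row (cust_id=9): matches 2 r row(s) → 2 output row(s).
After projecting and ordering:
l.name | r.cust_id
Bob | NULL
Carol | 4
Mona | 4
Mona | 7
Pia | 4
Pia | 7
Raj | NULL
Uma | 4
Uma | 7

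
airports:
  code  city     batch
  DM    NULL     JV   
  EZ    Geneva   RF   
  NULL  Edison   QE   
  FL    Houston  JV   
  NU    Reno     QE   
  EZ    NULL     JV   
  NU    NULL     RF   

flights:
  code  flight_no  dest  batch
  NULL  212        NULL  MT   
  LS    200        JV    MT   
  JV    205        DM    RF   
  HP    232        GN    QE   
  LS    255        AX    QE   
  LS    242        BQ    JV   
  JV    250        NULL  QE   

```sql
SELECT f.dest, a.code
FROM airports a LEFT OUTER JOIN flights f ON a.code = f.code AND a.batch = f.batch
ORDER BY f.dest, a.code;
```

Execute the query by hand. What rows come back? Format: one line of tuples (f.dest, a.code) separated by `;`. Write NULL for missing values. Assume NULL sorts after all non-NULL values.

(NULL, DM); (NULL, EZ); (NULL, EZ); (NULL, FL); (NULL, NU); (NULL, NU); (NULL, NULL)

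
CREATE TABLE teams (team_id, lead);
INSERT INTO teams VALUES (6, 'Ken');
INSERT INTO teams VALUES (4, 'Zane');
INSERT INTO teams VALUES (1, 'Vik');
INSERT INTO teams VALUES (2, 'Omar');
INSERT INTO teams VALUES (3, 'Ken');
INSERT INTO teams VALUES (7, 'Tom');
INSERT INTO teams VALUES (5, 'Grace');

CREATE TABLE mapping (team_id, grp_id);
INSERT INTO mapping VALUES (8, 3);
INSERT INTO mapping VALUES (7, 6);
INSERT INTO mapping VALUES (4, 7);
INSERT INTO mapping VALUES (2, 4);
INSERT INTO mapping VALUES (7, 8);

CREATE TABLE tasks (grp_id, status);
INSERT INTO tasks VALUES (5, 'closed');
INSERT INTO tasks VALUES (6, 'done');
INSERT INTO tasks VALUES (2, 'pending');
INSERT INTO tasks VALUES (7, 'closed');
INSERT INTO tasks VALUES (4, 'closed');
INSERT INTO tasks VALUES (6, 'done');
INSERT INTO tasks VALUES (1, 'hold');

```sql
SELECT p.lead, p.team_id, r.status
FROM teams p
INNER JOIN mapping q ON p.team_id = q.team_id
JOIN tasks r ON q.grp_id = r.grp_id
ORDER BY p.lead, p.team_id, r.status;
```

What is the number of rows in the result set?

4

Joins associate left-to-right: teams INNER JOIN mapping on team_id gives 4 intermediate row(s).
Then INNER JOIN `tasks r` on grp_id: keep only rows whose q.grp_id appears in r.
Result: 4 row(s).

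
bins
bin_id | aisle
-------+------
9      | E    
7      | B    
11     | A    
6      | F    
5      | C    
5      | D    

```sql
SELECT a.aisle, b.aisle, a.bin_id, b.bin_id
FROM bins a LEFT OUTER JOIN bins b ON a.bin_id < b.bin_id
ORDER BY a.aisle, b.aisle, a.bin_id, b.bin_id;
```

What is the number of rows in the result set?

15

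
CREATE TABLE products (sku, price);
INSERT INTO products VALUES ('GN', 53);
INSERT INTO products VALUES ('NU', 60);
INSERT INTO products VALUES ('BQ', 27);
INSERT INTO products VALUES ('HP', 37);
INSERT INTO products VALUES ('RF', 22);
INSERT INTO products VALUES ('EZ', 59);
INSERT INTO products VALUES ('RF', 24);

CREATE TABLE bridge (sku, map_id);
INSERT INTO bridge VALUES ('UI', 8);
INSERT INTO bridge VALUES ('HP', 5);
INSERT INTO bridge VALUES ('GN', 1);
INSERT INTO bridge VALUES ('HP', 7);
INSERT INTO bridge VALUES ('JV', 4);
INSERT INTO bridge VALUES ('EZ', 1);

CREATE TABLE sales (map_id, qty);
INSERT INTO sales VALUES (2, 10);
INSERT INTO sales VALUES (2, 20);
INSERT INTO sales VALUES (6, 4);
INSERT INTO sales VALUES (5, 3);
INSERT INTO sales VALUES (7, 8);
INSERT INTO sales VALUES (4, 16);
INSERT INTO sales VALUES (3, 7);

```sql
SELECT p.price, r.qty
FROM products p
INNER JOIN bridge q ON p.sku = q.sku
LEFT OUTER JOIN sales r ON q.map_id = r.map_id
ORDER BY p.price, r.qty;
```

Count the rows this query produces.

4

Joins associate left-to-right: products INNER JOIN bridge on sku gives 4 intermediate row(s).
Then LEFT JOIN `sales r` on map_id: each of those 4 rows is kept; rows whose q.map_id has no match in r get NULL for r's columns.
Result: 4 row(s).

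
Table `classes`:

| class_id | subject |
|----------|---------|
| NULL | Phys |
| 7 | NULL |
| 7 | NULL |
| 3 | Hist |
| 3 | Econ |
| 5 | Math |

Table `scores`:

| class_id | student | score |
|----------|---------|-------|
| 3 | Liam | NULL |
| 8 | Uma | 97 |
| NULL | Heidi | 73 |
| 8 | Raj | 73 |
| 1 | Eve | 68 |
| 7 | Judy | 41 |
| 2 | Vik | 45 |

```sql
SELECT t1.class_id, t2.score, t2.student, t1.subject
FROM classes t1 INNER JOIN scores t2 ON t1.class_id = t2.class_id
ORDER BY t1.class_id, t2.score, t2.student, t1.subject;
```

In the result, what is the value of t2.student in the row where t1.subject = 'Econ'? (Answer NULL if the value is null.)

Liam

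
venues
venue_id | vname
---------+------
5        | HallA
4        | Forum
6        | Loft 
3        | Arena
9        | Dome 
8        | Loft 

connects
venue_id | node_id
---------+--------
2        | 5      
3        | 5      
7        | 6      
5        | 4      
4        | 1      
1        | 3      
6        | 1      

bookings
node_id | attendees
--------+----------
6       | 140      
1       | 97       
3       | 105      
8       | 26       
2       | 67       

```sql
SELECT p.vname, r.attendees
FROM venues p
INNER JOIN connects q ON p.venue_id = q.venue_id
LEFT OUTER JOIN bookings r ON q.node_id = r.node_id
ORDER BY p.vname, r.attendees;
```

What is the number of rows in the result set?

Evaluate left to right. First `venues p INNER JOIN connects q` on venue_id: 4 row(s).
Then LEFT JOIN `bookings r` on node_id: each of those 4 rows is kept; rows whose q.node_id has no match in r get NULL for r's columns.
Result: 4 row(s).

4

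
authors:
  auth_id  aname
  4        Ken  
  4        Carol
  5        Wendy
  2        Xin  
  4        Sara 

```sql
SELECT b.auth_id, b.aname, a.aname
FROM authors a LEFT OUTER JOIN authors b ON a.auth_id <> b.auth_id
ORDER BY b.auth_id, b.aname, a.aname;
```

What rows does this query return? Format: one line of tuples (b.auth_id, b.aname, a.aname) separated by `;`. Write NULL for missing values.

LEFT JOIN keeps every row from `authors a`; unmatched rows get NULL for `authors b`'s columns.
Matching on a.auth_id <> b.auth_id.
- a (auth_id=4) pairs with 2 row(s) of b.
- a (auth_id=4) pairs with 2 row(s) of b.
- a (auth_id=5) pairs with 4 row(s) of b.
- a (auth_id=2) pairs with 4 row(s) of b.
- a (auth_id=4) pairs with 2 row(s) of b.

(2, Xin, Carol); (2, Xin, Ken); (2, Xin, Sara); (2, Xin, Wendy); (4, Carol, Wendy); (4, Carol, Xin); (4, Ken, Wendy); (4, Ken, Xin); (4, Sara, Wendy); (4, Sara, Xin); (5, Wendy, Carol); (5, Wendy, Ken); (5, Wendy, Sara); (5, Wendy, Xin)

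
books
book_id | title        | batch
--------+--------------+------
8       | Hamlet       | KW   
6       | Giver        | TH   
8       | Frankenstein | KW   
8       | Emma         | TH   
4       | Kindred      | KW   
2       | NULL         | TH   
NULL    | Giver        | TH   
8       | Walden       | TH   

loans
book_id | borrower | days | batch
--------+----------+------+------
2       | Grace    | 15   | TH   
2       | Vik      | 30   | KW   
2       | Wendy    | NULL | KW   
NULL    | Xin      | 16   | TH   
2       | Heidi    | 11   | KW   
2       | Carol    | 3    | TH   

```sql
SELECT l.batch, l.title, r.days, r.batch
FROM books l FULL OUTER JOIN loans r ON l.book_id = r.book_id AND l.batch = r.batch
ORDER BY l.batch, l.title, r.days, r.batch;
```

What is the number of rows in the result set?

FULL OUTER JOIN keeps every row from both sides; unmatched rows get NULL for the other side's columns.
Matching on l.book_id = r.book_id AND l.batch = r.batch. A NULL in a compared column never satisfies the condition.
- l row (book_id=8, batch=KW): no match → kept, r columns NULL.
- l row (book_id=6, batch=TH): no match → kept, r columns NULL.
- l row (book_id=8, batch=KW): no match → kept, r columns NULL.
- l row (book_id=8, batch=TH): no match → kept, r columns NULL.
- l row (book_id=4, batch=KW): no match → kept, r columns NULL.
- l row (book_id=2, batch=TH): matches 2 r row(s) → 2 output row(s).
- l row (book_id=NULL, batch=TH): no match → kept, r columns NULL.
- l row (book_id=8, batch=TH): no match → kept, r columns NULL.
- 4 r row(s) had no l match → kept, l columns NULL.
Total: 2 matched + 11 padded = 13 rows.

13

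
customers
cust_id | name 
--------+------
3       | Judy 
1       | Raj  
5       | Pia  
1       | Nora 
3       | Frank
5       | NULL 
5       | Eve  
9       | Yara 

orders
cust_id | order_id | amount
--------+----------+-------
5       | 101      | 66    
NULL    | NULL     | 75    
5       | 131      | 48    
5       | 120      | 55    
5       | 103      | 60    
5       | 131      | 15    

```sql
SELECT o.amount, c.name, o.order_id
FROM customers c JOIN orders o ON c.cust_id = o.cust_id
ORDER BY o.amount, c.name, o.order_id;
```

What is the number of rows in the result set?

15

INNER JOIN keeps only pairs where the ON condition holds.
Matching on c.cust_id = o.cust_id. A NULL in a compared column never satisfies the condition.
Matched pairs: 15.
Total: 15 rows.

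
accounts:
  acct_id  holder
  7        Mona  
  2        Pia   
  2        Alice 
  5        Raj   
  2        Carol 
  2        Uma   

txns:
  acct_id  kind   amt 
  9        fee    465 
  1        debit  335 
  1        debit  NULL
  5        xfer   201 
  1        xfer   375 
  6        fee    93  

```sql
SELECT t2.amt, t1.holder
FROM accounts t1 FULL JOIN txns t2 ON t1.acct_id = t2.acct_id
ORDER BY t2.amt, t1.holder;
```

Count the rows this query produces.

11

FULL OUTER JOIN keeps every row from both sides; unmatched rows get NULL for the other side's columns.
Matching on t1.acct_id = t2.acct_id.
Matched pairs: 1; unmatched t1 rows kept: 5; unmatched t2 rows kept: 5.
Total: 1 matched + 10 padded = 11 rows.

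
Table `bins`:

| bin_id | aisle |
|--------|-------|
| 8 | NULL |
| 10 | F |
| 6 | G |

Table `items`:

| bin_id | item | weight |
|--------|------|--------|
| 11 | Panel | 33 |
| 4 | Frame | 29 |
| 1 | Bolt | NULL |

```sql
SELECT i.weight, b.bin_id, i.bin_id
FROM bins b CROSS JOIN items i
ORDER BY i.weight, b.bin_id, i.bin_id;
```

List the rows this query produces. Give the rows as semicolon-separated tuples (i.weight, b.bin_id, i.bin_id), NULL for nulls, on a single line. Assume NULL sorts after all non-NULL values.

(29, 6, 4); (29, 8, 4); (29, 10, 4); (33, 6, 11); (33, 8, 11); (33, 10, 11); (NULL, 6, 1); (NULL, 8, 1); (NULL, 10, 1)

CROSS JOIN pairs every row of `bins` with every row of `items`: 3 × 3 = 9 rows.
After projecting and ordering:
i.weight | b.bin_id | i.bin_id
29 | 6 | 4
29 | 8 | 4
29 | 10 | 4
33 | 6 | 11
33 | 8 | 11
33 | 10 | 11
NULL | 6 | 1
NULL | 8 | 1
NULL | 10 | 1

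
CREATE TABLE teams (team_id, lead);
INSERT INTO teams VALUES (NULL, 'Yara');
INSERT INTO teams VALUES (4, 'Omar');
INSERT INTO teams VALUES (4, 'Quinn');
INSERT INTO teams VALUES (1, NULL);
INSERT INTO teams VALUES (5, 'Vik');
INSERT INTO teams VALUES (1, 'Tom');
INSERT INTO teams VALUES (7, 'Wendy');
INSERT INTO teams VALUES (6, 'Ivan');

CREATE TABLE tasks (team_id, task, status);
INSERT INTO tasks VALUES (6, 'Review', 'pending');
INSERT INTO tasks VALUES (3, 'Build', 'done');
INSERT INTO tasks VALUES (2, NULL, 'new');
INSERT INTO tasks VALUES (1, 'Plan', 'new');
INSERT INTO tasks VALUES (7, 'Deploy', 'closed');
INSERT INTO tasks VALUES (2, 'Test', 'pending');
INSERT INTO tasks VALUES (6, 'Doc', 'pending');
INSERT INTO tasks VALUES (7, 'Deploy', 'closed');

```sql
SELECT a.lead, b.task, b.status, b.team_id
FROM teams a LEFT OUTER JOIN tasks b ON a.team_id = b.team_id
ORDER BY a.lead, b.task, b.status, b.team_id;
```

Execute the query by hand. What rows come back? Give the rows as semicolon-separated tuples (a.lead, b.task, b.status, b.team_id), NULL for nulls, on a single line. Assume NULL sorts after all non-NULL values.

(Ivan, Doc, pending, 6); (Ivan, Review, pending, 6); (Omar, NULL, NULL, NULL); (Quinn, NULL, NULL, NULL); (Tom, Plan, new, 1); (Vik, NULL, NULL, NULL); (Wendy, Deploy, closed, 7); (Wendy, Deploy, closed, 7); (Yara, NULL, NULL, NULL); (NULL, Plan, new, 1)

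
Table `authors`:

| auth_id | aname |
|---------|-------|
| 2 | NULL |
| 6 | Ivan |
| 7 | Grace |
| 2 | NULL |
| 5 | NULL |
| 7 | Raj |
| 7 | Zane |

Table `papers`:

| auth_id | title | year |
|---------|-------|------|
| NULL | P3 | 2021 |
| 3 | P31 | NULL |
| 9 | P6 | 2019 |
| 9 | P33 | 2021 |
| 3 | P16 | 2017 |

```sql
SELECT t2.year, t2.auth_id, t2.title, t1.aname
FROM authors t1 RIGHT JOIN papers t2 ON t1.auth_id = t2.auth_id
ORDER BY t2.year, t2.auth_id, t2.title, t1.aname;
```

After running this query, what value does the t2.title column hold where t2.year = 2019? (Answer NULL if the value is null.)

RIGHT JOIN keeps every row from `papers`; unmatched rows get NULL for `authors`'s columns.
Matching on t1.auth_id = t2.auth_id. A NULL in a compared column never satisfies the condition.
Matched pairs: 0; unmatched t2 rows kept: 5.

P6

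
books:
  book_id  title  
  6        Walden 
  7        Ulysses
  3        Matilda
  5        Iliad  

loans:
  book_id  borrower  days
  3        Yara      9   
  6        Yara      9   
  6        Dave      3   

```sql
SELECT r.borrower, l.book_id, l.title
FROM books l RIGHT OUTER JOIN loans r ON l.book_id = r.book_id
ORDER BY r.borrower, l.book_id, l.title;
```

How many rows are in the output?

3

RIGHT JOIN keeps every row from `loans`; unmatched rows get NULL for `books`'s columns.
Matching on l.book_id = r.book_id.
- l row (book_id=6): matches 2 r row(s) → 2 output row(s).
- l row (book_id=7): no match.
- l row (book_id=3): matches 1 r row(s) → 1 output row(s).
- l row (book_id=5): no match.
- every r row matched at least one l row.
Total: 3 rows.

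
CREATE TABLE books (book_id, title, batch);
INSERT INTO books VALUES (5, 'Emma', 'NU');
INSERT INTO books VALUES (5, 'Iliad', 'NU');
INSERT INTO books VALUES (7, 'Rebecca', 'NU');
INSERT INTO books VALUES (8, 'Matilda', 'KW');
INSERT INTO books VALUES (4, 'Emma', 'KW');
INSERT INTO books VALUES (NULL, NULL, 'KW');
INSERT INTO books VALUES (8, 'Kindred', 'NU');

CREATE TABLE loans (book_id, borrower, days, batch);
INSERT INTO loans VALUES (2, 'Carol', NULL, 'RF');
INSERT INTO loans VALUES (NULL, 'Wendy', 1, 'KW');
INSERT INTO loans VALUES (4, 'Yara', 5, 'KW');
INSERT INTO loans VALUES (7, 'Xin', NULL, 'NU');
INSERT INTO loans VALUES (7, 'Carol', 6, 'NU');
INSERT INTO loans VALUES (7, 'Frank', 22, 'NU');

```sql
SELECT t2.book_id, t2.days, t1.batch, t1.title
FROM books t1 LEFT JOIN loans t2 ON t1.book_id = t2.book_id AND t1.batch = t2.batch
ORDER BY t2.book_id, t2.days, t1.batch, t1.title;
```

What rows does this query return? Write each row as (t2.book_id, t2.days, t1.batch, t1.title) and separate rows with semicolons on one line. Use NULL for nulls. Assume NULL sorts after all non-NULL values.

LEFT JOIN keeps every row from `books`; unmatched rows get NULL for `loans`'s columns.
Matching on t1.book_id = t2.book_id AND t1.batch = t2.batch. A NULL in a compared column never satisfies the condition.
- t1 row (book_id=5, batch=NU): no match → kept, t2 columns NULL.
- t1 row (book_id=5, batch=NU): no match → kept, t2 columns NULL.
- t1 row (book_id=7, batch=NU): matches 3 t2 row(s) → 3 output row(s).
- t1 row (book_id=8, batch=KW): no match → kept, t2 columns NULL.
- t1 row (book_id=4, batch=KW): matches 1 t2 row(s) → 1 output row(s).
- t1 row (book_id=NULL, batch=KW): no match → kept, t2 columns NULL.
- t1 row (book_id=8, batch=NU): no match → kept, t2 columns NULL.
After projecting and ordering:
t2.book_id | t2.days | t1.batch | t1.title
4 | 5 | KW | Emma
7 | 6 | NU | Rebecca
7 | 22 | NU | Rebecca
7 | NULL | NU | Rebecca
NULL | NULL | KW | Matilda
NULL | NULL | KW | NULL
NULL | NULL | NU | Emma
NULL | NULL | NU | Iliad
NULL | NULL | NU | Kindred

(4, 5, KW, Emma); (7, 6, NU, Rebecca); (7, 22, NU, Rebecca); (7, NULL, NU, Rebecca); (NULL, NULL, KW, Matilda); (NULL, NULL, KW, NULL); (NULL, NULL, NU, Emma); (NULL, NULL, NU, Iliad); (NULL, NULL, NU, Kindred)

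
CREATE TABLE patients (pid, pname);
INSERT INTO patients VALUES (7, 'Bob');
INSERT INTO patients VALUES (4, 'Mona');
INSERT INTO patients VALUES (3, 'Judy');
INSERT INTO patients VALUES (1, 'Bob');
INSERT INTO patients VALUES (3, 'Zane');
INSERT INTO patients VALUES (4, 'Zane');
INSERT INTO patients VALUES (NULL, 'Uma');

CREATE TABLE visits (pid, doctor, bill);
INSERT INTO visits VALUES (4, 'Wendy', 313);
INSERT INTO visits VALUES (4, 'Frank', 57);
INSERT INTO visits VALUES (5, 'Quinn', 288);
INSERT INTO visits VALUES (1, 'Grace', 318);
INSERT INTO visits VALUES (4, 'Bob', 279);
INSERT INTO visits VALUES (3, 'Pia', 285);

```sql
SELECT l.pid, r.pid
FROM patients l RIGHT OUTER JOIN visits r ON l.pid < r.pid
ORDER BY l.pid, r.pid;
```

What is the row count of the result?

16

RIGHT JOIN keeps every row from `visits`; unmatched rows get NULL for `patients`'s columns.
Matching on l.pid < r.pid. A NULL in a compared column never satisfies the condition.
- l (pid=7) has no partner in r.
- l (pid=4) pairs with 1 row(s) of r.
- l (pid=3) pairs with 4 row(s) of r.
- l (pid=1) pairs with 5 row(s) of r.
- l (pid=3) pairs with 4 row(s) of r.
- l (pid=4) pairs with 1 row(s) of r.
- l (pid=NULL) has no partner in r.
- plus 1 unmatched r row(s), each kept with NULL l columns.
Total: 15 matched + 1 padded = 16 rows.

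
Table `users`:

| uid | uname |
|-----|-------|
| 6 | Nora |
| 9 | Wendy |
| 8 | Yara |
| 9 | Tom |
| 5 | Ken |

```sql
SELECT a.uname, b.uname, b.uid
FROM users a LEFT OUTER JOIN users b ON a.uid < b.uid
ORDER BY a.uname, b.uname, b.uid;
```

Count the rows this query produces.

11

LEFT JOIN keeps every row from `users a`; unmatched rows get NULL for `users b`'s columns.
Matching on a.uid < b.uid.
- a row (uid=6): matches 3 b row(s) → 3 output row(s).
- a row (uid=9): no match → kept, b columns NULL.
- a row (uid=8): matches 2 b row(s) → 2 output row(s).
- a row (uid=9): no match → kept, b columns NULL.
- a row (uid=5): matches 4 b row(s) → 4 output row(s).
Total: 9 matched + 2 padded = 11 rows.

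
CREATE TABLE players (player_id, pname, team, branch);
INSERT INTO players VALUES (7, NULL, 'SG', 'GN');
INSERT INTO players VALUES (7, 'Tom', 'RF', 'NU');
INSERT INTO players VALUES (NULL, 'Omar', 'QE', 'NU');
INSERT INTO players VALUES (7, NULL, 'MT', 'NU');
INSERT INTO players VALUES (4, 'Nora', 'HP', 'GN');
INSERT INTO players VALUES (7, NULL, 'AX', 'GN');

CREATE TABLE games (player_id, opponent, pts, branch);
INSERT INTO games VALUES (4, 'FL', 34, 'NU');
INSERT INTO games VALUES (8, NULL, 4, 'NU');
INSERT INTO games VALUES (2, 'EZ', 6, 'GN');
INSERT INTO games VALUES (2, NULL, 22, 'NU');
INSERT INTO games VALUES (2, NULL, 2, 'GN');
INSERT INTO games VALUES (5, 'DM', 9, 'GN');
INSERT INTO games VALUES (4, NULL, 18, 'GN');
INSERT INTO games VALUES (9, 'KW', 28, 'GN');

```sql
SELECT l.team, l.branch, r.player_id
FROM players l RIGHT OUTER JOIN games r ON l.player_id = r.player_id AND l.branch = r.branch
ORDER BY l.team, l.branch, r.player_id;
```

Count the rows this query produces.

8

RIGHT JOIN keeps every row from `games`; unmatched rows get NULL for `players`'s columns.
Matching on l.player_id = r.player_id AND l.branch = r.branch. A NULL in a compared column never satisfies the condition.
- l (player_id=7, branch=GN) has no partner in r.
- l (player_id=7, branch=NU) has no partner in r.
- l (player_id=NULL, branch=NU) has no partner in r.
- l (player_id=7, branch=NU) has no partner in r.
- l (player_id=4, branch=GN) pairs with 1 row(s) of r.
- l (player_id=7, branch=GN) has no partner in r.
- plus 7 unmatched r row(s), each kept with NULL l columns.
Total: 1 matched + 7 padded = 8 rows.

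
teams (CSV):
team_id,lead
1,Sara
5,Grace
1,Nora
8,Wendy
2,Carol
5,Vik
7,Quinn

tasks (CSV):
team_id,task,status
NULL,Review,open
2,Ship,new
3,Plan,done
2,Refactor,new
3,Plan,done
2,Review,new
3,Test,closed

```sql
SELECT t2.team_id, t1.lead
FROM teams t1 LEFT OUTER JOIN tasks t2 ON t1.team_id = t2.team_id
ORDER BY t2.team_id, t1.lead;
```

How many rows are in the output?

LEFT JOIN keeps every row from `teams`; unmatched rows get NULL for `tasks`'s columns.
Matching on t1.team_id = t2.team_id. A NULL in a compared column never satisfies the condition.
Matched pairs: 3; unmatched t1 rows kept: 6.
Total: 3 matched + 6 padded = 9 rows.

9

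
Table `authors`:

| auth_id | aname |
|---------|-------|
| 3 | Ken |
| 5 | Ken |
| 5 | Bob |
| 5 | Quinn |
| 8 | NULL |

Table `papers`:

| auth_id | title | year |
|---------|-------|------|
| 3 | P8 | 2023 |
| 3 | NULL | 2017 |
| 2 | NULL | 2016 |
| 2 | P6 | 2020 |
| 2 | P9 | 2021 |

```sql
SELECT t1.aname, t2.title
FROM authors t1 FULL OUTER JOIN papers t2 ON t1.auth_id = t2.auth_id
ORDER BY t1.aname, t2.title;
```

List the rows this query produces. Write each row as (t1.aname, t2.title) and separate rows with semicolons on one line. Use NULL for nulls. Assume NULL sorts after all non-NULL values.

(Bob, NULL); (Ken, P8); (Ken, NULL); (Ken, NULL); (Quinn, NULL); (NULL, P6); (NULL, P9); (NULL, NULL); (NULL, NULL)

FULL OUTER JOIN keeps every row from both sides; unmatched rows get NULL for the other side's columns.
Matching on t1.auth_id = t2.auth_id.
- t1[0] auth_id=3 → 2 match(es) in t2 → 2 row(s).
- t1[1] auth_id=5 → no match; kept with NULLs on the t2 side.
- t1[2] auth_id=5 → no match; kept with NULLs on the t2 side.
- t1[3] auth_id=5 → no match; kept with NULLs on the t2 side.
- t1[4] auth_id=8 → no match; kept with NULLs on the t2 side.
- 3 t2 row(s) had no t1 match → kept, t1 columns NULL.
After projecting and ordering:
t1.aname | t2.title
Bob | NULL
Ken | P8
Ken | NULL
Ken | NULL
Quinn | NULL
NULL | P6
NULL | P9
NULL | NULL
NULL | NULL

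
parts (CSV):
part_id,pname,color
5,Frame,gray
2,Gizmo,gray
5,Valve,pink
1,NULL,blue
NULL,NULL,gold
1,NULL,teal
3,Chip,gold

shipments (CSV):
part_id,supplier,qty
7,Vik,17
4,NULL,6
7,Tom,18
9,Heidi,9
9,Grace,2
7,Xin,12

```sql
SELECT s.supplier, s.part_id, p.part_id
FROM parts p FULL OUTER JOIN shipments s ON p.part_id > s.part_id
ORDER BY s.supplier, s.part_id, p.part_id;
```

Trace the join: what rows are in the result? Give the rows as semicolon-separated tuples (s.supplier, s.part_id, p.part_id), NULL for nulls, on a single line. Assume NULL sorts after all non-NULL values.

FULL OUTER JOIN keeps every row from both sides; unmatched rows get NULL for the other side's columns.
Matching on p.part_id > s.part_id. A NULL in a compared column never satisfies the condition.
Matched pairs: 2; unmatched p rows kept: 5; unmatched s rows kept: 5.

(Grace, 9, NULL); (Heidi, 9, NULL); (Tom, 7, NULL); (Vik, 7, NULL); (Xin, 7, NULL); (NULL, 4, 5); (NULL, 4, 5); (NULL, NULL, 1); (NULL, NULL, 1); (NULL, NULL, 2); (NULL, NULL, 3); (NULL, NULL, NULL)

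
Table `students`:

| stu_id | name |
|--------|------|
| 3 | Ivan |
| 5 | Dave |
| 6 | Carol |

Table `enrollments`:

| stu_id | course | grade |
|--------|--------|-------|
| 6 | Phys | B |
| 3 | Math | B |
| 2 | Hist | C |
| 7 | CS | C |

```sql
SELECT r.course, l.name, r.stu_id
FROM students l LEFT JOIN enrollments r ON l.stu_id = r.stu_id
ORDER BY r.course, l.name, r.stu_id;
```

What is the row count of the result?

3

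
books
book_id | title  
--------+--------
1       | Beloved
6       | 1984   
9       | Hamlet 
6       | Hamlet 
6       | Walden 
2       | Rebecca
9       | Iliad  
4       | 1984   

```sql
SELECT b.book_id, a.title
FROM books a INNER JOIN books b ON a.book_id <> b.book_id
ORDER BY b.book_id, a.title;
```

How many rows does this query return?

48

INNER JOIN keeps only pairs where the ON condition holds.
Matching on a.book_id <> b.book_id.
- a (book_id=1) pairs with 7 row(s) of b.
- a (book_id=6) pairs with 5 row(s) of b.
- a (book_id=9) pairs with 6 row(s) of b.
- a (book_id=6) pairs with 5 row(s) of b.
- a (book_id=6) pairs with 5 row(s) of b.
- a (book_id=2) pairs with 7 row(s) of b.
- a (book_id=9) pairs with 6 row(s) of b.
- a (book_id=4) pairs with 7 row(s) of b.
Total: 48 rows.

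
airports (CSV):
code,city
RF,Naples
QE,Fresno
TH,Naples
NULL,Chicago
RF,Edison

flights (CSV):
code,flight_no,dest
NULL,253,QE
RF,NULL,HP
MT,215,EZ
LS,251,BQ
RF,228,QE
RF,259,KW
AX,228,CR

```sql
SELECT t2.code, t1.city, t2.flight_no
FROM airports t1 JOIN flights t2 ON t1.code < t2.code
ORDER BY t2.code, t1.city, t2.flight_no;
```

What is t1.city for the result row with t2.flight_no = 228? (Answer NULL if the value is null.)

Fresno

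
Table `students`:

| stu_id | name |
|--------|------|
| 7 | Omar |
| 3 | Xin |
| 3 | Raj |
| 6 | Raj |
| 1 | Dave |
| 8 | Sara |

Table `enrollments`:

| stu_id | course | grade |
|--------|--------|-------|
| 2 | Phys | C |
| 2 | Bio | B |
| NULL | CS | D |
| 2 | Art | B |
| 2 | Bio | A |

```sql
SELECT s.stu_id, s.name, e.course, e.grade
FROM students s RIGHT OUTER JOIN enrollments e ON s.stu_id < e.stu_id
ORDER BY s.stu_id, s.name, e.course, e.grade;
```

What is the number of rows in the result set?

5

RIGHT JOIN keeps every row from `enrollments`; unmatched rows get NULL for `students`'s columns.
Matching on s.stu_id < e.stu_id. A NULL in a compared column never satisfies the condition.
- stu_id=7: no matching e row.
- stu_id=3: no matching e row.
- stu_id=3: no matching e row.
- stu_id=6: no matching e row.
- stu_id=1: 4 matching e row(s), so 4 row(s) emitted.
- stu_id=8: no matching e row.
- 1 e row(s) had no s match → kept, s columns NULL.
Total: 4 matched + 1 padded = 5 rows.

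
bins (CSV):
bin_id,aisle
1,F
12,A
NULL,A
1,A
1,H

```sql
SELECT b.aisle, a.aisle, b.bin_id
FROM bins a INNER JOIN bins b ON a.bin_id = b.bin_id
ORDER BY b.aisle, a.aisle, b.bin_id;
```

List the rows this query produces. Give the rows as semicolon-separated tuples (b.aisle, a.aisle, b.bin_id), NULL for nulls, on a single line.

(A, A, 1); (A, A, 12); (A, F, 1); (A, H, 1); (F, A, 1); (F, F, 1); (F, H, 1); (H, A, 1); (H, F, 1); (H, H, 1)

INNER JOIN keeps only pairs where the ON condition holds.
Matching on a.bin_id = b.bin_id. A NULL in a compared column never satisfies the condition.
Matched pairs: 10.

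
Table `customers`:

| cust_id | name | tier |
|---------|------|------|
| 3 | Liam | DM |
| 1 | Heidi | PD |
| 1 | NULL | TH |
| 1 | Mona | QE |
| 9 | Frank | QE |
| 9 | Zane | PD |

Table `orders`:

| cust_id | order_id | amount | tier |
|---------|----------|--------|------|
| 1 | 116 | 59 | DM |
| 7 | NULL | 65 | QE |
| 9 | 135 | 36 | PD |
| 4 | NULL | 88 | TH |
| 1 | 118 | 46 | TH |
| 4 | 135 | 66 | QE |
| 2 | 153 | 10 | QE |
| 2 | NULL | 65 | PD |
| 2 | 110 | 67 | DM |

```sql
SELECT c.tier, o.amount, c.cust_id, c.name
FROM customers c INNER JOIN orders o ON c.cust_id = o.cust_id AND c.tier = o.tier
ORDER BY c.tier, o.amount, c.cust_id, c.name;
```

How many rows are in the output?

2

INNER JOIN keeps only pairs where the ON condition holds.
Matching on c.cust_id = o.cust_id AND c.tier = o.tier.
- c (cust_id=3, tier=DM) has no partner → excluded.
- c (cust_id=1, tier=PD) has no partner → excluded.
- c (cust_id=1, tier=TH) pairs with 1 row(s) of o.
- c (cust_id=1, tier=QE) has no partner → excluded.
- c (cust_id=9, tier=QE) has no partner → excluded.
- c (cust_id=9, tier=PD) pairs with 1 row(s) of o.
Total: 2 rows.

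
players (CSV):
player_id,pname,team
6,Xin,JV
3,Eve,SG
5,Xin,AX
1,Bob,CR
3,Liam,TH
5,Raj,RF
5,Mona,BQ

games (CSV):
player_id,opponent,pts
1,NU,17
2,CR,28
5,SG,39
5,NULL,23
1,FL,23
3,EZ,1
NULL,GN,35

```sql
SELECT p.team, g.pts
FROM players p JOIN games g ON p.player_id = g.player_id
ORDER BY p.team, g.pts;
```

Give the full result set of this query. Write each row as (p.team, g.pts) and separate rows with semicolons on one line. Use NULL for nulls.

INNER JOIN keeps only pairs where the ON condition holds.
Matching on p.player_id = g.player_id. A NULL in a compared column never satisfies the condition.
- p (player_id=6) has no partner → excluded.
- p (player_id=3) pairs with 1 row(s) of g.
- p (player_id=5) pairs with 2 row(s) of g.
- p (player_id=1) pairs with 2 row(s) of g.
- p (player_id=3) pairs with 1 row(s) of g.
- p (player_id=5) pairs with 2 row(s) of g.
- p (player_id=5) pairs with 2 row(s) of g.
After projecting and ordering:
p.team | g.pts
AX | 23
AX | 39
BQ | 23
BQ | 39
CR | 17
CR | 23
RF | 23
RF | 39
SG | 1
TH | 1

(AX, 23); (AX, 39); (BQ, 23); (BQ, 39); (CR, 17); (CR, 23); (RF, 23); (RF, 39); (SG, 1); (TH, 1)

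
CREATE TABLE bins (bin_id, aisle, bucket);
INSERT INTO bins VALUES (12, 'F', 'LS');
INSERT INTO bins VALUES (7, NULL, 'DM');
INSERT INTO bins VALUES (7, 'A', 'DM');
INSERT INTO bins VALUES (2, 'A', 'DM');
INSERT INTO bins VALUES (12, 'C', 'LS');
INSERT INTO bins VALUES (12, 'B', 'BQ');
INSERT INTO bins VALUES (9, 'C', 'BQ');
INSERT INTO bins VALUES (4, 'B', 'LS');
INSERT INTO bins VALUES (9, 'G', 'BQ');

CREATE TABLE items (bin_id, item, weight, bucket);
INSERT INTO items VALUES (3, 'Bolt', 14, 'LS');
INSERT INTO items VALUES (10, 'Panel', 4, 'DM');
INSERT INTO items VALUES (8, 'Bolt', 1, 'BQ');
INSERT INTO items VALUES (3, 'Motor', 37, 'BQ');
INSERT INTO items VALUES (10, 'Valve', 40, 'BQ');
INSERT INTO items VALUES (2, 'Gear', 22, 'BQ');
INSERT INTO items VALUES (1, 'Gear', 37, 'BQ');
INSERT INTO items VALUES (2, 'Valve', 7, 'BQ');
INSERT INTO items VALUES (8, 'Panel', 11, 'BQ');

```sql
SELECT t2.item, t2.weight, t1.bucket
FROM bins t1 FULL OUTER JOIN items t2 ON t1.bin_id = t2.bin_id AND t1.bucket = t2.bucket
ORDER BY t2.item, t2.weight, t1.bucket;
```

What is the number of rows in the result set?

FULL OUTER JOIN keeps every row from both sides; unmatched rows get NULL for the other side's columns.
Matching on t1.bin_id = t2.bin_id AND t1.bucket = t2.bucket.
- t1 row (bin_id=12, bucket=LS): no match → kept, t2 columns NULL.
- t1 row (bin_id=7, bucket=DM): no match → kept, t2 columns NULL.
- t1 row (bin_id=7, bucket=DM): no match → kept, t2 columns NULL.
- t1 row (bin_id=2, bucket=DM): no match → kept, t2 columns NULL.
- t1 row (bin_id=12, bucket=LS): no match → kept, t2 columns NULL.
- t1 row (bin_id=12, bucket=BQ): no match → kept, t2 columns NULL.
- t1 row (bin_id=9, bucket=BQ): no match → kept, t2 columns NULL.
- t1 row (bin_id=4, bucket=LS): no match → kept, t2 columns NULL.
- t1 row (bin_id=9, bucket=BQ): no match → kept, t2 columns NULL.
- 9 t2 row(s) had no t1 match → kept, t1 columns NULL.
Total: 0 matched + 18 padded = 18 rows.

18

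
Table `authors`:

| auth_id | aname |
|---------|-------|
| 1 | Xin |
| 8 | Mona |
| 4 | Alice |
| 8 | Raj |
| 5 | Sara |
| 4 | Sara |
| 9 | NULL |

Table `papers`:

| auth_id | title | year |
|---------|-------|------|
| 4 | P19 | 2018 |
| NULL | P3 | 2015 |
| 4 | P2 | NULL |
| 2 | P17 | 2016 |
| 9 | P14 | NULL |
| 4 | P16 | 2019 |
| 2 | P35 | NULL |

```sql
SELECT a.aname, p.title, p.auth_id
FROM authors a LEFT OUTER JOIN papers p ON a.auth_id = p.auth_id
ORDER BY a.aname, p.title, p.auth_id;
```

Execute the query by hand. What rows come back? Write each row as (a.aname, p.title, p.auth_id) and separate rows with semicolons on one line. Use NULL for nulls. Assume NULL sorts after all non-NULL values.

(Alice, P16, 4); (Alice, P19, 4); (Alice, P2, 4); (Mona, NULL, NULL); (Raj, NULL, NULL); (Sara, P16, 4); (Sara, P19, 4); (Sara, P2, 4); (Sara, NULL, NULL); (Xin, NULL, NULL); (NULL, P14, 9)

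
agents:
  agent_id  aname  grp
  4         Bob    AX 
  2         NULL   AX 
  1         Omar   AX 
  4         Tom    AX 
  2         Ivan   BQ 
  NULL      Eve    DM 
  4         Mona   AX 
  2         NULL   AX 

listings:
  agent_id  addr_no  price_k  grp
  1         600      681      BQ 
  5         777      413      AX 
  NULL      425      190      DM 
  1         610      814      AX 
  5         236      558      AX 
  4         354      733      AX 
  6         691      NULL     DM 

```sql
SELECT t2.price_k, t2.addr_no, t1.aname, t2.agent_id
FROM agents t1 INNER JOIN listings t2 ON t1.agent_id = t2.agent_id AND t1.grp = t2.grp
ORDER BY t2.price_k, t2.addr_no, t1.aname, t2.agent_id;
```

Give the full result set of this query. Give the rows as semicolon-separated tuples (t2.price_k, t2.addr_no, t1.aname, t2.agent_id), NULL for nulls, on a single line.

(733, 354, Bob, 4); (733, 354, Mona, 4); (733, 354, Tom, 4); (814, 610, Omar, 1)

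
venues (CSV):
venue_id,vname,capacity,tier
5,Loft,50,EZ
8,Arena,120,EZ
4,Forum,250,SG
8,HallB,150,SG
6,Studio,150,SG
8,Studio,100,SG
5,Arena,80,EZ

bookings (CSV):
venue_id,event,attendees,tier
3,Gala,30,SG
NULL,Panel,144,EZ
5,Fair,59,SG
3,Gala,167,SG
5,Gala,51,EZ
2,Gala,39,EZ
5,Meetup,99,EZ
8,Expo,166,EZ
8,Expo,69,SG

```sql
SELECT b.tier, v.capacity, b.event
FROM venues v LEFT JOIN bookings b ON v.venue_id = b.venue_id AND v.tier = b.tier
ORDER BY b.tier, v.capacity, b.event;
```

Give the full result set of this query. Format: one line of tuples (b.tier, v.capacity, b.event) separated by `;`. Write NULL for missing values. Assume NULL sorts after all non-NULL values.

(EZ, 50, Gala); (EZ, 50, Meetup); (EZ, 80, Gala); (EZ, 80, Meetup); (EZ, 120, Expo); (SG, 100, Expo); (SG, 150, Expo); (NULL, 150, NULL); (NULL, 250, NULL)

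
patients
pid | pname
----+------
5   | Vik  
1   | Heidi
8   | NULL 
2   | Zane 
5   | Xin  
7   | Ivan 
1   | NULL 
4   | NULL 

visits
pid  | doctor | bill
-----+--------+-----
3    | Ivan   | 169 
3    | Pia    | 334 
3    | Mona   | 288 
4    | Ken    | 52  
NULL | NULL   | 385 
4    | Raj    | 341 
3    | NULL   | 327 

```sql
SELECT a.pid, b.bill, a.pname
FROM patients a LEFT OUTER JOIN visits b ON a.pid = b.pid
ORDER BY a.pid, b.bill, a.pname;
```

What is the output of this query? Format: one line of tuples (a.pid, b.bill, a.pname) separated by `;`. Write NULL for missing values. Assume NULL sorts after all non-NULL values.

(1, NULL, Heidi); (1, NULL, NULL); (2, NULL, Zane); (4, 52, NULL); (4, 341, NULL); (5, NULL, Vik); (5, NULL, Xin); (7, NULL, Ivan); (8, NULL, NULL)

LEFT JOIN keeps every row from `patients`; unmatched rows get NULL for `visits`'s columns.
Matching on a.pid = b.pid. A NULL in a compared column never satisfies the condition.
- pid=5: no b row matches, row kept with b columns NULL.
- pid=1: no b row matches, row kept with b columns NULL.
- pid=8: no b row matches, row kept with b columns NULL.
- pid=2: no b row matches, row kept with b columns NULL.
- pid=5: no b row matches, row kept with b columns NULL.
- pid=7: no b row matches, row kept with b columns NULL.
- pid=1: no b row matches, row kept with b columns NULL.
- pid=4: 2 matching b row(s), so 2 row(s) emitted.
After projecting and ordering:
a.pid | b.bill | a.pname
1 | NULL | Heidi
1 | NULL | NULL
2 | NULL | Zane
4 | 52 | NULL
4 | 341 | NULL
5 | NULL | Vik
5 | NULL | Xin
7 | NULL | Ivan
8 | NULL | NULL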